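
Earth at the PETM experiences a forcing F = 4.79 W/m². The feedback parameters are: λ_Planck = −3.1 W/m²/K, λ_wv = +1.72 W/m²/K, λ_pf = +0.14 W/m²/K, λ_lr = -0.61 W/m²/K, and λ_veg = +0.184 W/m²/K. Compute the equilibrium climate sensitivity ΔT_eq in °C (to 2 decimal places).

Net feedback parameter λ = (−3.1) + (+1.72) + (+0.14) + (-0.61) + (+0.184) = -1.666 W/m²/K.
ΔT = −F/λ = −4.79/(-1.666) = 2.88 °C.

2.88 °C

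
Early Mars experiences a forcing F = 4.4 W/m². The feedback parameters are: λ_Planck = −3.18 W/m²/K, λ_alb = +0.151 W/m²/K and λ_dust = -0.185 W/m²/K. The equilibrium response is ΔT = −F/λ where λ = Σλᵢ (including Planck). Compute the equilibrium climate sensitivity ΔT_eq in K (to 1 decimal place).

1.4 K

Net feedback parameter λ = (−3.18) + (+0.151) + (-0.185) = -3.214 W/m²/K.
ΔT = −F/λ = −4.4/(-3.214) = 1.4 K.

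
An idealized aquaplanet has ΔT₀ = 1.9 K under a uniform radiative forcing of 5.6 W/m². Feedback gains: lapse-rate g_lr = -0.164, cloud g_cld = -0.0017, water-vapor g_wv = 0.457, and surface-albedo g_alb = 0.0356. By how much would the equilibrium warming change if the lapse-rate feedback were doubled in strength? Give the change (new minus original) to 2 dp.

-0.55 K

Original: g = 0.3269, ΔT = 1.9/(1−0.3269) = 2.8228 K.
With doubled lapse-rate: g' = 0.1629, ΔT' = 1.9/(1−0.1629) = 2.2697 K.
Change = 2.2697 − 2.8228 = -0.55 K.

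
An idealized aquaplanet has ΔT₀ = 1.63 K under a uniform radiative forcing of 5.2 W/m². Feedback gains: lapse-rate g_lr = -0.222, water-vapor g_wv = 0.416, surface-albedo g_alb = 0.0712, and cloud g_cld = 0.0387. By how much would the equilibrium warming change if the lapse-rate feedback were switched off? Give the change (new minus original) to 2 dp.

Original: g = 0.3039, ΔT = 1.63/(1−0.3039) = 2.3416 K.
Without lapse-rate: g' = 0.5259, ΔT' = 1.63/(1−0.5259) = 3.4381 K.
Change = 3.4381 − 2.3416 = 1.10 K.

1.10 K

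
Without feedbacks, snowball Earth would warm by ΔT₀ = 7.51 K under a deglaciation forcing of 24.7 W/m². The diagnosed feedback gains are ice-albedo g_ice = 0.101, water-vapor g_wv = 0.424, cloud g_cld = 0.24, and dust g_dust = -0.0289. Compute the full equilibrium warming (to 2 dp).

28.46 K

Total gain g = 0.101 + 0.424 + 0.24 − 0.0289 = 0.7361.
Amplification A = 1/(1 − 0.7361) = 3.789.
ΔT = 7.51 × 3.789 = 28.46 K.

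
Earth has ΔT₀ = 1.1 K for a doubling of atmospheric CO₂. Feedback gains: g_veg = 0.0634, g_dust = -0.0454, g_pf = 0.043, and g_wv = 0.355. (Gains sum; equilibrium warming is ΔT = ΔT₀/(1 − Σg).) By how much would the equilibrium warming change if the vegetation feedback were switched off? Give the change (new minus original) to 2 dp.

-0.18 K

Original: g = 0.416, ΔT = 1.1/(1−0.416) = 1.8836 K.
Without vegetation: g' = 0.3526, ΔT' = 1.1/(1−0.3526) = 1.6991 K.
Change = 1.6991 − 1.8836 = -0.18 K.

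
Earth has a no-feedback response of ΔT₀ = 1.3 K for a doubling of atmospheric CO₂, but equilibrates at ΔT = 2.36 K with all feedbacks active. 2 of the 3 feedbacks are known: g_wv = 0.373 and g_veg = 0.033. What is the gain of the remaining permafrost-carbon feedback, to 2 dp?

0.04

Amplification A = ΔT/ΔT₀ = 2.36/1.3 = 1.815.
Total gain g = 1 − 1/A = 1 − 1/1.815 = 0.449.
Known gains sum to 0.373 + 0.033 = 0.406.
g_pf = 0.449 − 0.406 = 0.04.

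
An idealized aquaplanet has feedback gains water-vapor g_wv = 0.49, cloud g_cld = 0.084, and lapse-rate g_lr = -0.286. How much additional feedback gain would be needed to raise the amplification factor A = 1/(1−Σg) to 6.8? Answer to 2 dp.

0.56

Current total gain = 0.288.
Target gain for A = 6.8: g* = 1 − 1/6.8 = 0.8529.
Additional gain needed = 0.8529 − 0.288 = 0.56.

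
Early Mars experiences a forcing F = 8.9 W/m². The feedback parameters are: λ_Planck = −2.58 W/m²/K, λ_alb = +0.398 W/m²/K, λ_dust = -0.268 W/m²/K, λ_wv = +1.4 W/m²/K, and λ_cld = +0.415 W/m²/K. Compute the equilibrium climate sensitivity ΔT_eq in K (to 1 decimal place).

Net feedback parameter λ = (−2.58) + (+0.398) + (-0.268) + (+1.4) + (+0.415) = -0.635 W/m²/K.
ΔT = −F/λ = −8.9/(-0.635) = 14.0 K.

14.0 K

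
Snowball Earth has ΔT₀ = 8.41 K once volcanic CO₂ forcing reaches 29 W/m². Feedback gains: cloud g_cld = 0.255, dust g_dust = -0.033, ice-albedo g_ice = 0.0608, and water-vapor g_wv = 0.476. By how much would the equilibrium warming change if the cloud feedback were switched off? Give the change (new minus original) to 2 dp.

-17.92 K

Original: g = 0.7588, ΔT = 8.41/(1−0.7588) = 34.8673 K.
Without cloud: g' = 0.5038, ΔT' = 8.41/(1−0.5038) = 16.9488 K.
Change = 16.9488 − 34.8673 = -17.92 K.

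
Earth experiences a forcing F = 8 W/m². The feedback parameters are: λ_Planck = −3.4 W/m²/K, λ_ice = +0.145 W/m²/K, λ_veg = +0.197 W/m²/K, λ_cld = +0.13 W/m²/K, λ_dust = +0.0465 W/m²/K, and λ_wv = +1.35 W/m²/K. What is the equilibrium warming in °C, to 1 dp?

5.2 °C

Net feedback parameter λ = (−3.4) + (+0.145) + (+0.197) + (+0.13) + (+0.0465) + (+1.35) = -1.5315 W/m²/K.
ΔT = −F/λ = −8/(-1.5315) = 5.2 °C.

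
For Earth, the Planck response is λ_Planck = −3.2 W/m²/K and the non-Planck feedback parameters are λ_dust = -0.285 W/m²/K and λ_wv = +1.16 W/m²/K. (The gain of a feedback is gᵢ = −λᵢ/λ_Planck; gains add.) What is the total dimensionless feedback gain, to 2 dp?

Convert to gains: g_dust = -0.285/3.2 = -0.08906; g_wv = 1.16/3.2 = 0.3625.
Total gain g = 0.27344.

0.27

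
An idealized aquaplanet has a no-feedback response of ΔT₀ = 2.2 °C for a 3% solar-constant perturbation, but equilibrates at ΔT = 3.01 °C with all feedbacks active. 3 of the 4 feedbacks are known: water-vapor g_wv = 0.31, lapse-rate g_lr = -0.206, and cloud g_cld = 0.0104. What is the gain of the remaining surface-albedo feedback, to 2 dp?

Amplification A = ΔT/ΔT₀ = 3.01/2.2 = 1.368.
Total gain g = 1 − 1/A = 1 − 1/1.368 = 0.269.
Known gains sum to 0.31 − 0.206 + 0.0104 = 0.1144.
g_alb = 0.269 − 0.1144 = 0.15.

0.15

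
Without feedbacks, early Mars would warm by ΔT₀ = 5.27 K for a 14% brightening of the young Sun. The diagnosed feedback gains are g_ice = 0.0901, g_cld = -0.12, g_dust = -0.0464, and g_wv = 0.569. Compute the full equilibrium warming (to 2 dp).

10.39 K

Total gain g = 0.0901 − 0.12 − 0.0464 + 0.569 = 0.4927.
Amplification A = 1/(1 − 0.4927) = 1.971.
ΔT = 5.27 × 1.971 = 10.39 K.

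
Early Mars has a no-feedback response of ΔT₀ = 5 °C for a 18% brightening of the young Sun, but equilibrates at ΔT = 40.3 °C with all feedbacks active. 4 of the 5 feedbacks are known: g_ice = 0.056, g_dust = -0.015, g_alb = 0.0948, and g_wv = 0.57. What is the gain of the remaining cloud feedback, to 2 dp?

0.17

Amplification A = ΔT/ΔT₀ = 40.3/5 = 8.06.
Total gain g = 1 − 1/A = 1 − 1/8.06 = 0.8759.
Known gains sum to 0.056 − 0.015 + 0.0948 + 0.57 = 0.7058.
g_cld = 0.8759 − 0.7058 = 0.17.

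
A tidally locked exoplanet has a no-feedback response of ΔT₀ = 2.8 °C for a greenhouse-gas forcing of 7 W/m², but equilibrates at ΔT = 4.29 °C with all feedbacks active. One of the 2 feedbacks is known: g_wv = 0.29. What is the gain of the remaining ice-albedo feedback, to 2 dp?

Amplification A = ΔT/ΔT₀ = 4.29/2.8 = 1.532.
Total gain g = 1 − 1/A = 1 − 1/1.532 = 0.3473.
The known gain is 0.29.
g_ice = 0.3473 − 0.29 = 0.06.

0.06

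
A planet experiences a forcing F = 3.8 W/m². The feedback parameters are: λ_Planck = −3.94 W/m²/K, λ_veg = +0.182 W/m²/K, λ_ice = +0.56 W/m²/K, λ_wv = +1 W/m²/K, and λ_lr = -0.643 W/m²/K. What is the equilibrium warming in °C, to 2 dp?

Net feedback parameter λ = (−3.94) + (+0.182) + (+0.56) + (+1) + (-0.643) = -2.841 W/m²/K.
ΔT = −F/λ = −3.8/(-2.841) = 1.34 °C.

1.34 °C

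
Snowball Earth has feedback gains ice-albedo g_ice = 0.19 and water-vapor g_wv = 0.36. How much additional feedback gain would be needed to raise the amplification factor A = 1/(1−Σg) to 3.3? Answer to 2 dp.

0.15

Current total gain = 0.55.
Target gain for A = 3.3: g* = 1 − 1/3.3 = 0.697.
Additional gain needed = 0.697 − 0.55 = 0.15.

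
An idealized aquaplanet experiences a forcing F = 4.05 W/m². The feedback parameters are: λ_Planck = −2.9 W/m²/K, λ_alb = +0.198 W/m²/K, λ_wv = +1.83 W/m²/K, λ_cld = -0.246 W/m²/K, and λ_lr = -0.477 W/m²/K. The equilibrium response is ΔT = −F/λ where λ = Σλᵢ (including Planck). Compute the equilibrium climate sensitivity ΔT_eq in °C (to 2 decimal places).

2.54 °C

Net feedback parameter λ = (−2.9) + (+0.198) + (+1.83) + (-0.246) + (-0.477) = -1.595 W/m²/K.
ΔT = −F/λ = −4.05/(-1.595) = 2.54 °C.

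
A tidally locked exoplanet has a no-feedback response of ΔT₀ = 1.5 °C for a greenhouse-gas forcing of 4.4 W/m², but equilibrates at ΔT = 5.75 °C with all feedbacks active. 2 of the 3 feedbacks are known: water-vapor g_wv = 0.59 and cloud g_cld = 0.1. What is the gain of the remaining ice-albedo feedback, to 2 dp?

0.05

Amplification A = ΔT/ΔT₀ = 5.75/1.5 = 3.833.
Total gain g = 1 − 1/A = 1 − 1/3.833 = 0.7391.
Known gains sum to 0.59 + 0.1 = 0.69.
g_ice = 0.7391 − 0.69 = 0.05.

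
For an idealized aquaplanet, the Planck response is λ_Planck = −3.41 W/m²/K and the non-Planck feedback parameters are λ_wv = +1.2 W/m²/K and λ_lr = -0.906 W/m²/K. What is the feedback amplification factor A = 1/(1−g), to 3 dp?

1.094

Convert to gains: g_wv = 1.2/3.41 = 0.3519; g_lr = -0.906/3.41 = -0.2657.
Total gain g = 0.0862.
A = 1/(1 − 0.0862) = 1.094.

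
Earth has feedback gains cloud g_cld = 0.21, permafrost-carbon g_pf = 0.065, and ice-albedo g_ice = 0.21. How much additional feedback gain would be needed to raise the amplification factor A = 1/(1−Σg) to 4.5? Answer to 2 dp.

Current total gain = 0.485.
Target gain for A = 4.5: g* = 1 − 1/4.5 = 0.7778.
Additional gain needed = 0.7778 − 0.485 = 0.29.

0.29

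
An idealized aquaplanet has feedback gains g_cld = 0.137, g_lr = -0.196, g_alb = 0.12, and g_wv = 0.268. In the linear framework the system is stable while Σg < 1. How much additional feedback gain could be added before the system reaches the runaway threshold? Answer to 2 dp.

0.67

Current total gain = 0.137 − 0.196 + 0.12 + 0.268 = 0.329.
Margin to runaway = 1 − 0.329 = 0.67.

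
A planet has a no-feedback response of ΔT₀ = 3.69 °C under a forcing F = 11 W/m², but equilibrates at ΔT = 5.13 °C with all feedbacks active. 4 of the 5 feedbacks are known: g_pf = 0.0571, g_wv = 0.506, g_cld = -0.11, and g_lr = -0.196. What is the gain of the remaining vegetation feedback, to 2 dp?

0.02

Amplification A = ΔT/ΔT₀ = 5.13/3.69 = 1.39.
Total gain g = 1 − 1/A = 1 − 1/1.39 = 0.2806.
Known gains sum to 0.0571 + 0.506 − 0.11 − 0.196 = 0.2571.
g_veg = 0.2806 − 0.2571 = 0.02.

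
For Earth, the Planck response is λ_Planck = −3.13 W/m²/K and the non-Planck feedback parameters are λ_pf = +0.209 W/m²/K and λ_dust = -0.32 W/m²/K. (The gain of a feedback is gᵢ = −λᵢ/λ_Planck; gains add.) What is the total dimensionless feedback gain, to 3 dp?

-0.035

Convert to gains: g_pf = 0.209/3.13 = 0.06677; g_dust = -0.32/3.13 = -0.1022.
Total gain g = -0.03543.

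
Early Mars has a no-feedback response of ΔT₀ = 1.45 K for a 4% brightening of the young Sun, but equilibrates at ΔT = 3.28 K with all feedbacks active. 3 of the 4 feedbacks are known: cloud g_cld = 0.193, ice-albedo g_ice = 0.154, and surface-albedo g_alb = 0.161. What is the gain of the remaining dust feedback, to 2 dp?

0.05

Amplification A = ΔT/ΔT₀ = 3.28/1.45 = 2.262.
Total gain g = 1 − 1/A = 1 − 1/2.262 = 0.5579.
Known gains sum to 0.193 + 0.154 + 0.161 = 0.508.
g_dust = 0.5579 − 0.508 = 0.05.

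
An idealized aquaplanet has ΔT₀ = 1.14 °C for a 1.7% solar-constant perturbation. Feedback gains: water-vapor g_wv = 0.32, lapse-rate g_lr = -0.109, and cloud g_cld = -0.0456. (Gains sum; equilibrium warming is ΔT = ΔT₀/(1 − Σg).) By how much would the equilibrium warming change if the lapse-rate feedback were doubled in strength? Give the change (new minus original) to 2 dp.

-0.16 °C

Original: g = 0.1654, ΔT = 1.14/(1−0.1654) = 1.3659 °C.
With doubled lapse-rate: g' = 0.0564, ΔT' = 1.14/(1−0.0564) = 1.2081 °C.
Change = 1.2081 − 1.3659 = -0.16 °C.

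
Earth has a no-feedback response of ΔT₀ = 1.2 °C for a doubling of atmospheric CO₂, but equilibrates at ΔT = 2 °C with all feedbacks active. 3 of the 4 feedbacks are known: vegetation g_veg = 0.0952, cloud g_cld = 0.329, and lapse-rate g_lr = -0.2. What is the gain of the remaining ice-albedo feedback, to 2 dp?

0.18

Amplification A = ΔT/ΔT₀ = 2/1.2 = 1.667.
Total gain g = 1 − 1/A = 1 − 1/1.667 = 0.4001.
Known gains sum to 0.0952 + 0.329 − 0.2 = 0.2242.
g_ice = 0.4001 − 0.2242 = 0.18.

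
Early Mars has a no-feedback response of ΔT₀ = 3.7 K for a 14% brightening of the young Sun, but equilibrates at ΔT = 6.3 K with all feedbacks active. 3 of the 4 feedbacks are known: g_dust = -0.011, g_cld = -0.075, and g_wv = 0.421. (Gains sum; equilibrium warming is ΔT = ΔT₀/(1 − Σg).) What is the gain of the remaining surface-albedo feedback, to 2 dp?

0.08

Amplification A = ΔT/ΔT₀ = 6.3/3.7 = 1.703.
Total gain g = 1 − 1/A = 1 − 1/1.703 = 0.4128.
Known gains sum to -0.011 − 0.075 + 0.421 = 0.335.
g_alb = 0.4128 − 0.335 = 0.08.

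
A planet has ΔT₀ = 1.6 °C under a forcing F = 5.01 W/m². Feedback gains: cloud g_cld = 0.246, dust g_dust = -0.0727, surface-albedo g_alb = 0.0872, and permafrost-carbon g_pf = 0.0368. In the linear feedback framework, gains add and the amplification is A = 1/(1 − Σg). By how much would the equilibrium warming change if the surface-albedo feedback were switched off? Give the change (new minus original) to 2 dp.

-0.25 °C

Original: g = 0.2973, ΔT = 1.6/(1−0.2973) = 2.2769 °C.
Without surface-albedo: g' = 0.2101, ΔT' = 1.6/(1−0.2101) = 2.0256 °C.
Change = 2.0256 − 2.2769 = -0.25 °C.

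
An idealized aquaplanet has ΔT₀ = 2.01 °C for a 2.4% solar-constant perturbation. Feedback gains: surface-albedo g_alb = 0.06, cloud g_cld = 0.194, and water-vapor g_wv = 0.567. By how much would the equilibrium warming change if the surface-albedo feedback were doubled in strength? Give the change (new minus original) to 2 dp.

Original: g = 0.821, ΔT = 2.01/(1−0.821) = 11.2291 °C.
With doubled surface-albedo: g' = 0.881, ΔT' = 2.01/(1−0.881) = 16.8908 °C.
Change = 16.8908 − 11.2291 = 5.66 °C.

5.66 °C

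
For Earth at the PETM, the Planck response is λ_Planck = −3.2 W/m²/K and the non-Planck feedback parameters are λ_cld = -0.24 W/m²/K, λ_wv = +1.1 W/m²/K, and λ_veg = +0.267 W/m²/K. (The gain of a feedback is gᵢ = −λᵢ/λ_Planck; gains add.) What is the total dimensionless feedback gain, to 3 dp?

0.352

Convert to gains: g_cld = -0.24/3.2 = -0.075; g_wv = 1.1/3.2 = 0.3438; g_veg = 0.267/3.2 = 0.08344.
Total gain g = 0.35224.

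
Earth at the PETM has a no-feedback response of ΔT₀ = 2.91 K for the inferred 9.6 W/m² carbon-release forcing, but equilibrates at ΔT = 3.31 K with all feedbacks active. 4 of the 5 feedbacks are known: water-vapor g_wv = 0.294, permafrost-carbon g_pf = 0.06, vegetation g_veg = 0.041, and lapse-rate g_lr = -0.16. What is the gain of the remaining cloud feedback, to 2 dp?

-0.11

Amplification A = ΔT/ΔT₀ = 3.31/2.91 = 1.137.
Total gain g = 1 − 1/A = 1 − 1/1.137 = 0.1205.
Known gains sum to 0.294 + 0.06 + 0.041 − 0.16 = 0.235.
g_cld = 0.1205 − 0.235 = -0.11.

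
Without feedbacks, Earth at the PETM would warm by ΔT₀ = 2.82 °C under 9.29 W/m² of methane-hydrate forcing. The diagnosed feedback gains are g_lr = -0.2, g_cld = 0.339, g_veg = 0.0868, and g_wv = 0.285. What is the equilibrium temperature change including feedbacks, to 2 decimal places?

Total gain g = -0.2 + 0.339 + 0.0868 + 0.285 = 0.5108.
Amplification A = 1/(1 − 0.5108) = 2.044.
ΔT = 2.82 × 2.044 = 5.76 °C.

5.76 °C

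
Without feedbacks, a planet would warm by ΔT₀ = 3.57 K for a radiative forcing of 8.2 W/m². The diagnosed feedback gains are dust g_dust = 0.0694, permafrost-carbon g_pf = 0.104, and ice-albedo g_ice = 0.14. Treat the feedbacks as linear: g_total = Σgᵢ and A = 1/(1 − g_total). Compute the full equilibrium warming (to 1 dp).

5.2 K

Total gain g = 0.0694 + 0.104 + 0.14 = 0.3134.
Amplification A = 1/(1 − 0.3134) = 1.456.
ΔT = 3.57 × 1.456 = 5.2 K.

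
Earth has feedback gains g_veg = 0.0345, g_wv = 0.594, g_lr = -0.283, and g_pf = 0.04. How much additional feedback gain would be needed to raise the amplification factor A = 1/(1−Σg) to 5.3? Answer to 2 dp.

0.43

Current total gain = 0.3855.
Target gain for A = 5.3: g* = 1 − 1/5.3 = 0.8113.
Additional gain needed = 0.8113 − 0.3855 = 0.43.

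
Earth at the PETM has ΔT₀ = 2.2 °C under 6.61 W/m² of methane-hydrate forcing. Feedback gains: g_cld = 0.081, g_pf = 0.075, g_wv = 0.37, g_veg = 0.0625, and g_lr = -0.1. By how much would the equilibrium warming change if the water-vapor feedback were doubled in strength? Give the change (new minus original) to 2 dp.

11.25 °C

Original: g = 0.4885, ΔT = 2.2/(1−0.4885) = 4.3011 °C.
With doubled water-vapor: g' = 0.8585, ΔT' = 2.2/(1−0.8585) = 15.5477 °C.
Change = 15.5477 − 4.3011 = 11.25 °C.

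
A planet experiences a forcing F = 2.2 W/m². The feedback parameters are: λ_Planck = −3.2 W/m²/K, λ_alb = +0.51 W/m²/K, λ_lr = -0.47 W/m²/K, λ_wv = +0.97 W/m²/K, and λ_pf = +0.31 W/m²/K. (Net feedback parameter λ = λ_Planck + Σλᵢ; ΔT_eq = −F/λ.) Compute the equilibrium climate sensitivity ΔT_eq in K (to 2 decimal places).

1.17 K

Net feedback parameter λ = (−3.2) + (+0.51) + (-0.47) + (+0.97) + (+0.31) = -1.88 W/m²/K.
ΔT = −F/λ = −2.2/(-1.88) = 1.17 K.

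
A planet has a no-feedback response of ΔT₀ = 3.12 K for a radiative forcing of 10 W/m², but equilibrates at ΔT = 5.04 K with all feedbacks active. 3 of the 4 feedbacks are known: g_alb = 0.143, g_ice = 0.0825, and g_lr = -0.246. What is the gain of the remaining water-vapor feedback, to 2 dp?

0.40

Amplification A = ΔT/ΔT₀ = 5.04/3.12 = 1.615.
Total gain g = 1 − 1/A = 1 − 1/1.615 = 0.3808.
Known gains sum to 0.143 + 0.0825 − 0.246 = -0.0205.
g_wv = 0.3808 + 0.0205 = 0.40.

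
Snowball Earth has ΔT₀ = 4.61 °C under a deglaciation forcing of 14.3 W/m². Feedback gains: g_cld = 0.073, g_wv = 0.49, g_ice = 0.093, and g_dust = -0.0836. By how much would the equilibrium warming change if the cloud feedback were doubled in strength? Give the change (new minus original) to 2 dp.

2.22 °C

Original: g = 0.5724, ΔT = 4.61/(1−0.5724) = 10.7811 °C.
With doubled cloud: g' = 0.6454, ΔT' = 4.61/(1−0.6454) = 13.0006 °C.
Change = 13.0006 − 10.7811 = 2.22 °C.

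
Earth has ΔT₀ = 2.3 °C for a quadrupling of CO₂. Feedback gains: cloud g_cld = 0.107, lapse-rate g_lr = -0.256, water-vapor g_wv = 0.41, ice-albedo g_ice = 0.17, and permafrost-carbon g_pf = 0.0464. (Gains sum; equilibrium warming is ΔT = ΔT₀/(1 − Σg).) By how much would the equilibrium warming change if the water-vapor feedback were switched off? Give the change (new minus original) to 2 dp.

-1.93 °C

Original: g = 0.4774, ΔT = 2.3/(1−0.4774) = 4.4011 °C.
Without water-vapor: g' = 0.0674, ΔT' = 2.3/(1−0.0674) = 2.4662 °C.
Change = 2.4662 − 4.4011 = -1.93 °C.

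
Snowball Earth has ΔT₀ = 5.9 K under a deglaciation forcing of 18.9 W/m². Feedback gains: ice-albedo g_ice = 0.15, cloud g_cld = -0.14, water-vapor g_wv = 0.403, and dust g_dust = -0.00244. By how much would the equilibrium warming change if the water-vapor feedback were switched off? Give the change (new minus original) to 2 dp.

Original: g = 0.41056, ΔT = 5.9/(1−0.41056) = 10.0095 K.
Without water-vapor: g' = 0.00756, ΔT' = 5.9/(1−0.00756) = 5.9449 K.
Change = 5.9449 − 10.0095 = -4.06 K.

-4.06 K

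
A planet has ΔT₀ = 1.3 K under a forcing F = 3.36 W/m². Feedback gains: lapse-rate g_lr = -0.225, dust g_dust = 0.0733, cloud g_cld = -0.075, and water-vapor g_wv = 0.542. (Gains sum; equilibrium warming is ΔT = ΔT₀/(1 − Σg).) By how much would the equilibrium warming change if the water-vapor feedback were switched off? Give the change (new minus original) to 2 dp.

Original: g = 0.3153, ΔT = 1.3/(1−0.3153) = 1.8986 K.
Without water-vapor: g' = -0.2267, ΔT' = 1.3/(1+0.2267) = 1.0598 K.
Change = 1.0598 − 1.8986 = -0.84 K.

-0.84 K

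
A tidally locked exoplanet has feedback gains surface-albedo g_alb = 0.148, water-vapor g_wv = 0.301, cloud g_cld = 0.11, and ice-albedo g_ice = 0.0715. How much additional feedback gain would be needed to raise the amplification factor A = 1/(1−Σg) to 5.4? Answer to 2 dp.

0.18

Current total gain = 0.6305.
Target gain for A = 5.4: g* = 1 − 1/5.4 = 0.8148.
Additional gain needed = 0.8148 − 0.6305 = 0.18.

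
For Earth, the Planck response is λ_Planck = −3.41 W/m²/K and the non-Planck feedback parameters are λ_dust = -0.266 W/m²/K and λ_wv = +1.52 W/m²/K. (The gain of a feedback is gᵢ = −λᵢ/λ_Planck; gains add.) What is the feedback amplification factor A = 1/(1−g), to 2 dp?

1.58

Convert to gains: g_dust = -0.266/3.41 = -0.07801; g_wv = 1.52/3.41 = 0.4457.
Total gain g = 0.36769.
A = 1/(1 − 0.36769) = 1.58.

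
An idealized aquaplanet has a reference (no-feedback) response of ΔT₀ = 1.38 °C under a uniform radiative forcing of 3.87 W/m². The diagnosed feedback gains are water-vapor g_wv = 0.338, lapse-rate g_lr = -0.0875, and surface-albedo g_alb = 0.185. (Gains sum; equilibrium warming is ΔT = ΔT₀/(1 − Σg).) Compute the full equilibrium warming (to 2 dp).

2.44 °C

Total gain g = 0.338 − 0.0875 + 0.185 = 0.4355.
Amplification A = 1/(1 − 0.4355) = 1.771.
ΔT = 1.38 × 1.771 = 2.44 °C.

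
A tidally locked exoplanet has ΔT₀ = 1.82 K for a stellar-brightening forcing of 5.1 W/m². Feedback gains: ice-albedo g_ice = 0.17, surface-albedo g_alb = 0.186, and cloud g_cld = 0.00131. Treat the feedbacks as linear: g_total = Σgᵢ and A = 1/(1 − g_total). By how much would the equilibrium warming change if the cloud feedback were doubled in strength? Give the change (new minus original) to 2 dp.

Original: g = 0.35731, ΔT = 1.82/(1−0.35731) = 2.8318 K.
With doubled cloud: g' = 0.35862, ΔT' = 1.82/(1−0.35862) = 2.8376 K.
Change = 2.8376 − 2.8318 = 0.01 K.

0.01 K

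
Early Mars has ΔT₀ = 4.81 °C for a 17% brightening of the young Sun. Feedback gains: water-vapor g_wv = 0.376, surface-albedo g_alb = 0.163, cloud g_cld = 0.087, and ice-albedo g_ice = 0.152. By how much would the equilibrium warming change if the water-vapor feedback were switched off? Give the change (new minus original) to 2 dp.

-13.62 °C

Original: g = 0.778, ΔT = 4.81/(1−0.778) = 21.6667 °C.
Without water-vapor: g' = 0.402, ΔT' = 4.81/(1−0.402) = 8.0435 °C.
Change = 8.0435 − 21.6667 = -13.62 °C.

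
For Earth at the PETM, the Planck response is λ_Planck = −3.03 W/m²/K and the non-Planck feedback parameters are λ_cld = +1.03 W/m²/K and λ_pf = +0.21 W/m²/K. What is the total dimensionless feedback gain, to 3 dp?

0.409

Convert to gains: g_cld = 1.03/3.03 = 0.3399; g_pf = 0.21/3.03 = 0.06931.
Total gain g = 0.40921.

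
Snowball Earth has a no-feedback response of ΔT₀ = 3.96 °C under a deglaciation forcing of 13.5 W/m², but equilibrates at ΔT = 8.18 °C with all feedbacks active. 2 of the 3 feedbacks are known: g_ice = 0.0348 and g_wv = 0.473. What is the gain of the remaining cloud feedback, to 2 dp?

0.01

Amplification A = ΔT/ΔT₀ = 8.18/3.96 = 2.066.
Total gain g = 1 − 1/A = 1 − 1/2.066 = 0.516.
Known gains sum to 0.0348 + 0.473 = 0.5078.
g_cld = 0.516 − 0.5078 = 0.01.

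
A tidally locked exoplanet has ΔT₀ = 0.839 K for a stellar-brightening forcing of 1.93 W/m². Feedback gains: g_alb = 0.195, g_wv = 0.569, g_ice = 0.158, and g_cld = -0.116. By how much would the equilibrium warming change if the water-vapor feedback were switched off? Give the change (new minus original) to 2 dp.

Original: g = 0.806, ΔT = 0.839/(1−0.806) = 4.3247 K.
Without water-vapor: g' = 0.237, ΔT' = 0.839/(1−0.237) = 1.0996 K.
Change = 1.0996 − 4.3247 = -3.23 K.

-3.23 K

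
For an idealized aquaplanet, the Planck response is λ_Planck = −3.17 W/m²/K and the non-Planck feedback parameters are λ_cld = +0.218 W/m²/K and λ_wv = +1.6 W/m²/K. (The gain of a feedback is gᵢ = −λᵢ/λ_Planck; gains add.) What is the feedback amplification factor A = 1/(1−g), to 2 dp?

2.34

Convert to gains: g_cld = 0.218/3.17 = 0.06877; g_wv = 1.6/3.17 = 0.5047.
Total gain g = 0.57347.
A = 1/(1 − 0.57347) = 2.34.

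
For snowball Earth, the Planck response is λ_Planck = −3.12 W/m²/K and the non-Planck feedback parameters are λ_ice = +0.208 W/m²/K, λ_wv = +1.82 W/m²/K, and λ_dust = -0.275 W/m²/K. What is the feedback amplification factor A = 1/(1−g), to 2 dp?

2.28

Convert to gains: g_ice = 0.208/3.12 = 0.06667; g_wv = 1.82/3.12 = 0.5833; g_dust = -0.275/3.12 = -0.08814.
Total gain g = 0.56183.
A = 1/(1 − 0.56183) = 2.28.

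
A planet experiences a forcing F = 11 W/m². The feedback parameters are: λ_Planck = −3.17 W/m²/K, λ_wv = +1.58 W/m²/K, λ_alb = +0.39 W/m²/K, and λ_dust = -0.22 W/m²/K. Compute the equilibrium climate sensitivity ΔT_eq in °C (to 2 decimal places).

7.75 °C

Net feedback parameter λ = (−3.17) + (+1.58) + (+0.39) + (-0.22) = -1.42 W/m²/K.
ΔT = −F/λ = −11/(-1.42) = 7.75 °C.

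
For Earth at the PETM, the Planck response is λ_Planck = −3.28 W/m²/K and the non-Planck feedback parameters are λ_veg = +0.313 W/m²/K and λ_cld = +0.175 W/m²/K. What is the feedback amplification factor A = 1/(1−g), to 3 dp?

Convert to gains: g_veg = 0.313/3.28 = 0.09543; g_cld = 0.175/3.28 = 0.05335.
Total gain g = 0.14878.
A = 1/(1 − 0.14878) = 1.175.

1.175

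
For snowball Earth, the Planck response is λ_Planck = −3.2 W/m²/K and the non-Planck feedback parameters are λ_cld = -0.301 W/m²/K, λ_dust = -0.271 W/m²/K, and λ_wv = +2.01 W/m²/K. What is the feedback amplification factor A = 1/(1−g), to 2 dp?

Convert to gains: g_cld = -0.301/3.2 = -0.09406; g_dust = -0.271/3.2 = -0.08469; g_wv = 2.01/3.2 = 0.6281.
Total gain g = 0.44935.
A = 1/(1 − 0.44935) = 1.82.

1.82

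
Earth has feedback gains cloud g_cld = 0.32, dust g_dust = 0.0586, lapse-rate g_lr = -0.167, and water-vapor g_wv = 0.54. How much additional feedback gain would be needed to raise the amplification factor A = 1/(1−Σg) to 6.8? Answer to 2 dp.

Current total gain = 0.7516.
Target gain for A = 6.8: g* = 1 − 1/6.8 = 0.8529.
Additional gain needed = 0.8529 − 0.7516 = 0.10.

0.10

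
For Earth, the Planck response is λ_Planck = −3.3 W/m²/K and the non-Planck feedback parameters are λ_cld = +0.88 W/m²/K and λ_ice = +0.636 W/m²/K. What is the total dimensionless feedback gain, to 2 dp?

Convert to gains: g_cld = 0.88/3.3 = 0.2667; g_ice = 0.636/3.3 = 0.1927.
Total gain g = 0.4594.

0.46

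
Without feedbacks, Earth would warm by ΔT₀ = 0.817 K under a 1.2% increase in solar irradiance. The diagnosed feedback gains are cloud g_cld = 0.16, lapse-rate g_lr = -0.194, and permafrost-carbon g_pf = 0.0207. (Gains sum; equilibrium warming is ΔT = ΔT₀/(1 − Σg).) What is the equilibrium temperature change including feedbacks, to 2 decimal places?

Total gain g = 0.16 − 0.194 + 0.0207 = -0.0133.
Amplification A = 1/(1 + 0.0133) = 0.9869.
ΔT = 0.817 × 0.9869 = 0.81 K.

0.81 K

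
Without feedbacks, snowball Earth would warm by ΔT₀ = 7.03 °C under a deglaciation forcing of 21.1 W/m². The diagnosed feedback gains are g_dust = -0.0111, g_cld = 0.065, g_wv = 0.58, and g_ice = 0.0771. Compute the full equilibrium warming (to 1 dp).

24.3 °C

Total gain g = -0.0111 + 0.065 + 0.58 + 0.0771 = 0.711.
Amplification A = 1/(1 − 0.711) = 3.46.
ΔT = 7.03 × 3.46 = 24.3 °C.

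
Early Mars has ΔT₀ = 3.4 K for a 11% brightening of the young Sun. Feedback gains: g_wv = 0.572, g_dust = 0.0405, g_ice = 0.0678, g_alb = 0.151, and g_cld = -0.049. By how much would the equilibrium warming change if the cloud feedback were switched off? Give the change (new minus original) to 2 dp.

Original: g = 0.7823, ΔT = 3.4/(1−0.7823) = 15.6178 K.
Without cloud: g' = 0.8313, ΔT' = 3.4/(1−0.8313) = 20.1541 K.
Change = 20.1541 − 15.6178 = 4.54 K.

4.54 K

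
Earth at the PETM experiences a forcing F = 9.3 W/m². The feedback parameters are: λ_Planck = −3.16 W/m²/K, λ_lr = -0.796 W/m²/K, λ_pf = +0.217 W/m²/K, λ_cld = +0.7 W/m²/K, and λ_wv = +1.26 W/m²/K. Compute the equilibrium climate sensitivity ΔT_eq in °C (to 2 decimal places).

5.23 °C

Net feedback parameter λ = (−3.16) + (-0.796) + (+0.217) + (+0.7) + (+1.26) = -1.779 W/m²/K.
ΔT = −F/λ = −9.3/(-1.779) = 5.23 °C.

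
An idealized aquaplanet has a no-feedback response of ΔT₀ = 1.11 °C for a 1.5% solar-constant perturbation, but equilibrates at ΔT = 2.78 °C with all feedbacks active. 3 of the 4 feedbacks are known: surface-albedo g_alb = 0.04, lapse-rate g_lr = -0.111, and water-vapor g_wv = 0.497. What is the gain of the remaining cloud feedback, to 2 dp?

Amplification A = ΔT/ΔT₀ = 2.78/1.11 = 2.505.
Total gain g = 1 − 1/A = 1 − 1/2.505 = 0.6008.
Known gains sum to 0.04 − 0.111 + 0.497 = 0.426.
g_cld = 0.6008 − 0.426 = 0.17.

0.17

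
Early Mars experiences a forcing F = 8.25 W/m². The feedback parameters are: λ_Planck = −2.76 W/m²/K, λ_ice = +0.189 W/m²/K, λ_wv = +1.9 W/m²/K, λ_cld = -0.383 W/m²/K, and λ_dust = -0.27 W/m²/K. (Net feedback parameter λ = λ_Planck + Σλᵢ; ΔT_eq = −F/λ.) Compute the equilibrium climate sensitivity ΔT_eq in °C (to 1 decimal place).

6.2 °C

Net feedback parameter λ = (−2.76) + (+0.189) + (+1.9) + (-0.383) + (-0.27) = -1.324 W/m²/K.
ΔT = −F/λ = −8.25/(-1.324) = 6.2 °C.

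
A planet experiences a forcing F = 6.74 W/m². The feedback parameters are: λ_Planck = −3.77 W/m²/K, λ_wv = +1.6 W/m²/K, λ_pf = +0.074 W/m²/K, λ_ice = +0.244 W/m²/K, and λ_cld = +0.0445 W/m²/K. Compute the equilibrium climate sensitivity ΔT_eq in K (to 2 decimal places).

Net feedback parameter λ = (−3.77) + (+1.6) + (+0.074) + (+0.244) + (+0.0445) = -1.8075 W/m²/K.
ΔT = −F/λ = −6.74/(-1.8075) = 3.73 K.

3.73 K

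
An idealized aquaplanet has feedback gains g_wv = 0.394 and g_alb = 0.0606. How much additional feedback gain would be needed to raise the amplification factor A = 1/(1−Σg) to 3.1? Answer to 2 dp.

0.22

Current total gain = 0.4546.
Target gain for A = 3.1: g* = 1 − 1/3.1 = 0.6774.
Additional gain needed = 0.6774 − 0.4546 = 0.22.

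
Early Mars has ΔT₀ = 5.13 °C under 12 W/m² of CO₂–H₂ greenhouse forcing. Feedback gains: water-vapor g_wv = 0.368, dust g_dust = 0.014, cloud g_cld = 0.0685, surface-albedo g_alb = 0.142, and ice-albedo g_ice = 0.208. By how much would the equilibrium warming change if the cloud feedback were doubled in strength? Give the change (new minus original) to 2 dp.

Original: g = 0.8005, ΔT = 5.13/(1−0.8005) = 25.7143 °C.
With doubled cloud: g' = 0.869, ΔT' = 5.13/(1−0.869) = 39.1603 °C.
Change = 39.1603 − 25.7143 = 13.45 °C.

13.45 °C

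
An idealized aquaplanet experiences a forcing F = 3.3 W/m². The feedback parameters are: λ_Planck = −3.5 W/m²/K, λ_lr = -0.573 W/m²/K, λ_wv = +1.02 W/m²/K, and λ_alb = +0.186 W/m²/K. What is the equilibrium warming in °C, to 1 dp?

Net feedback parameter λ = (−3.5) + (-0.573) + (+1.02) + (+0.186) = -2.867 W/m²/K.
ΔT = −F/λ = −3.3/(-2.867) = 1.2 °C.

1.2 °C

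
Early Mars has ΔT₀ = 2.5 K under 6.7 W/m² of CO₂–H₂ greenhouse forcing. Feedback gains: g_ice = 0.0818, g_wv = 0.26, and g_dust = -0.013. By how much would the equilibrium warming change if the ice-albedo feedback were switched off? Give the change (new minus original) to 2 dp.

Original: g = 0.3288, ΔT = 2.5/(1−0.3288) = 3.7247 K.
Without ice-albedo: g' = 0.247, ΔT' = 2.5/(1−0.247) = 3.3201 K.
Change = 3.3201 − 3.7247 = -0.40 K.

-0.40 K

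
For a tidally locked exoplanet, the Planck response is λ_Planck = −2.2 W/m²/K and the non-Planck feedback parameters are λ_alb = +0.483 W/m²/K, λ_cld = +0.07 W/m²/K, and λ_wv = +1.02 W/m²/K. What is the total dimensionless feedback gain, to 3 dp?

0.715

Convert to gains: g_alb = 0.483/2.2 = 0.2195; g_cld = 0.07/2.2 = 0.03182; g_wv = 1.02/2.2 = 0.4636.
Total gain g = 0.71492.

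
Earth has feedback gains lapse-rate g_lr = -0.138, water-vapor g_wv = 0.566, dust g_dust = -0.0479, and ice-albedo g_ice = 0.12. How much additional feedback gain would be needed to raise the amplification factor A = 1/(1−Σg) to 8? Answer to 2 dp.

Current total gain = 0.5001.
Target gain for A = 8: g* = 1 − 1/8 = 0.875.
Additional gain needed = 0.875 − 0.5001 = 0.37.

0.37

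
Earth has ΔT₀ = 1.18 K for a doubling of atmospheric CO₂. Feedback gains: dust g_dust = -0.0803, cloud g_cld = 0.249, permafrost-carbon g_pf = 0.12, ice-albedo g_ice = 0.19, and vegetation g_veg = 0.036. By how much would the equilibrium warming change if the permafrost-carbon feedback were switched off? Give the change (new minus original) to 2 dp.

Original: g = 0.5147, ΔT = 1.18/(1−0.5147) = 2.4315 K.
Without permafrost-carbon: g' = 0.3947, ΔT' = 1.18/(1−0.3947) = 1.9494 K.
Change = 1.9494 − 2.4315 = -0.48 K.

-0.48 K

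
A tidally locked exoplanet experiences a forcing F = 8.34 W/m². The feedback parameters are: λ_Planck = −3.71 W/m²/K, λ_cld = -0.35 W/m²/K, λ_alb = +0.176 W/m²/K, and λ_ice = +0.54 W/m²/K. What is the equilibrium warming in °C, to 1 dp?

Net feedback parameter λ = (−3.71) + (-0.35) + (+0.176) + (+0.54) = -3.344 W/m²/K.
ΔT = −F/λ = −8.34/(-3.344) = 2.5 °C.

2.5 °C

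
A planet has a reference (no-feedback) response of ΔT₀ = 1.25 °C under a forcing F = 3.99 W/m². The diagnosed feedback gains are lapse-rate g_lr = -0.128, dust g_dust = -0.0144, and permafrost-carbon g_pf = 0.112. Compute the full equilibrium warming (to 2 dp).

Total gain g = -0.128 − 0.0144 + 0.112 = -0.0304.
Amplification A = 1/(1 + 0.0304) = 0.9705.
ΔT = 1.25 × 0.9705 = 1.21 °C.

1.21 °C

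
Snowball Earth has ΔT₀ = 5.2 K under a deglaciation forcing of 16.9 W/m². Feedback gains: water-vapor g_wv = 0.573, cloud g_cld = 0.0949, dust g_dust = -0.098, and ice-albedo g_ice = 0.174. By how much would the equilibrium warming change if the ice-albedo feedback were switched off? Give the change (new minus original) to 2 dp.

Original: g = 0.7439, ΔT = 5.2/(1−0.7439) = 20.3046 K.
Without ice-albedo: g' = 0.5699, ΔT' = 5.2/(1−0.5699) = 12.0902 K.
Change = 12.0902 − 20.3046 = -8.21 K.

-8.21 K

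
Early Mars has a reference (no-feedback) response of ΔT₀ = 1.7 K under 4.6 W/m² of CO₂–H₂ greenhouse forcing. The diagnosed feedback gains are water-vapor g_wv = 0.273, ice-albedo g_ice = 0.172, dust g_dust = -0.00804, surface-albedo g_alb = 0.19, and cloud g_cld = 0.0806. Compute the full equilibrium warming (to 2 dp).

5.81 K

Total gain g = 0.273 + 0.172 − 0.00804 + 0.19 + 0.0806 = 0.70756.
Amplification A = 1/(1 − 0.70756) = 3.42.
ΔT = 1.7 × 3.42 = 5.81 K.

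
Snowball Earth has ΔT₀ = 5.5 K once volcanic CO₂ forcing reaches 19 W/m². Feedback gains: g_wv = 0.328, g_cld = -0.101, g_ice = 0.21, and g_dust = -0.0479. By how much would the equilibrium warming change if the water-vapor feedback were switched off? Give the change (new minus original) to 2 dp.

Original: g = 0.3891, ΔT = 5.5/(1−0.3891) = 9.0031 K.
Without water-vapor: g' = 0.0611, ΔT' = 5.5/(1−0.0611) = 5.8579 K.
Change = 5.8579 − 9.0031 = -3.15 K.

-3.15 K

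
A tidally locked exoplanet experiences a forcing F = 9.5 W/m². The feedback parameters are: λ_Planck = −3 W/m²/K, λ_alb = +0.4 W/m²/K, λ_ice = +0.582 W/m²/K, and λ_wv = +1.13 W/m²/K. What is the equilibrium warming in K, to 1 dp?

Net feedback parameter λ = (−3) + (+0.4) + (+0.582) + (+1.13) = -0.888 W/m²/K.
ΔT = −F/λ = −9.5/(-0.888) = 10.7 K.

10.7 K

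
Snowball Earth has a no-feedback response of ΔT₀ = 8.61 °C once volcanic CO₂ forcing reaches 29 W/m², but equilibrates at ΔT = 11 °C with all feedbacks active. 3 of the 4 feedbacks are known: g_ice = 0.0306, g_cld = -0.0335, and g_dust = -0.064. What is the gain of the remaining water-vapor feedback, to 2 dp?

Amplification A = ΔT/ΔT₀ = 11/8.61 = 1.278.
Total gain g = 1 − 1/A = 1 − 1/1.278 = 0.2175.
Known gains sum to 0.0306 − 0.0335 − 0.064 = -0.0669.
g_wv = 0.2175 + 0.0669 = 0.28.

0.28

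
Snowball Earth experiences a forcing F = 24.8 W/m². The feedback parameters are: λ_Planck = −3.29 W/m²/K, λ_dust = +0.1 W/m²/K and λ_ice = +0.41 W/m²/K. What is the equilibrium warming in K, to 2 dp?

8.92 K

Net feedback parameter λ = (−3.29) + (+0.1) + (+0.41) = -2.78 W/m²/K.
ΔT = −F/λ = −24.8/(-2.78) = 8.92 K.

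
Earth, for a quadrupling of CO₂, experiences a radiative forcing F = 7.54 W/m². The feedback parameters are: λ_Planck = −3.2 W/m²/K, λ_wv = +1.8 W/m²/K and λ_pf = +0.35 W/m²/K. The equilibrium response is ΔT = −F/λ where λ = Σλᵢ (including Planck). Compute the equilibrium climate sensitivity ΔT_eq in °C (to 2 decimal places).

7.18 °C

Net feedback parameter λ = (−3.2) + (+1.8) + (+0.35) = -1.05 W/m²/K.
ΔT = −F/λ = −7.54/(-1.05) = 7.18 °C.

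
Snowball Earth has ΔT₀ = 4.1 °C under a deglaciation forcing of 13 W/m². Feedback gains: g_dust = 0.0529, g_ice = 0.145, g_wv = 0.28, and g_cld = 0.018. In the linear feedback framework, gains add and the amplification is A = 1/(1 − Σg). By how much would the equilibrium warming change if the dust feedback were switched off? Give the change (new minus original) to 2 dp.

-0.77 °C

Original: g = 0.4959, ΔT = 4.1/(1−0.4959) = 8.1333 °C.
Without dust: g' = 0.443, ΔT' = 4.1/(1−0.443) = 7.3609 °C.
Change = 7.3609 − 8.1333 = -0.77 °C.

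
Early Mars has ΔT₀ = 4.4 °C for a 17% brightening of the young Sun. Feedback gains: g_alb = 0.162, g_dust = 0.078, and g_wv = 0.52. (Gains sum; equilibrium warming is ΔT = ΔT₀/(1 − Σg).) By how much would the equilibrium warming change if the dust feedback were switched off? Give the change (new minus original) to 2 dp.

Original: g = 0.76, ΔT = 4.4/(1−0.76) = 18.3333 °C.
Without dust: g' = 0.682, ΔT' = 4.4/(1−0.682) = 13.8365 °C.
Change = 13.8365 − 18.3333 = -4.50 °C.

-4.50 °C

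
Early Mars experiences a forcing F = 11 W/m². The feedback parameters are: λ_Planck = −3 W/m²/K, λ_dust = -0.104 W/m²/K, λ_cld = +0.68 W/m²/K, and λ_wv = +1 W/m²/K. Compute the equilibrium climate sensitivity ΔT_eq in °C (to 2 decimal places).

7.72 °C

Net feedback parameter λ = (−3) + (-0.104) + (+0.68) + (+1) = -1.424 W/m²/K.
ΔT = −F/λ = −11/(-1.424) = 7.72 °C.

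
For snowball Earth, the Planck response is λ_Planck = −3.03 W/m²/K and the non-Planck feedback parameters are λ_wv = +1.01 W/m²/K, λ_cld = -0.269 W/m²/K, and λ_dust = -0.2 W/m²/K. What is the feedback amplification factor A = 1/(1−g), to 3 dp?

Convert to gains: g_wv = 1.01/3.03 = 0.3333; g_cld = -0.269/3.03 = -0.08878; g_dust = -0.2/3.03 = -0.06601.
Total gain g = 0.17851.
A = 1/(1 − 0.17851) = 1.217.

1.217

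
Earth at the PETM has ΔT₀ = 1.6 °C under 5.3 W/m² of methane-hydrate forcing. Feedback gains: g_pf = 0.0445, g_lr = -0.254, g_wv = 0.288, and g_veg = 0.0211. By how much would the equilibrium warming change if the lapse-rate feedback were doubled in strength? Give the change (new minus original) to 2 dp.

-0.39 °C

Original: g = 0.0996, ΔT = 1.6/(1−0.0996) = 1.7770 °C.
With doubled lapse-rate: g' = -0.1544, ΔT' = 1.6/(1+0.1544) = 1.3860 °C.
Change = 1.3860 − 1.7770 = -0.39 °C.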